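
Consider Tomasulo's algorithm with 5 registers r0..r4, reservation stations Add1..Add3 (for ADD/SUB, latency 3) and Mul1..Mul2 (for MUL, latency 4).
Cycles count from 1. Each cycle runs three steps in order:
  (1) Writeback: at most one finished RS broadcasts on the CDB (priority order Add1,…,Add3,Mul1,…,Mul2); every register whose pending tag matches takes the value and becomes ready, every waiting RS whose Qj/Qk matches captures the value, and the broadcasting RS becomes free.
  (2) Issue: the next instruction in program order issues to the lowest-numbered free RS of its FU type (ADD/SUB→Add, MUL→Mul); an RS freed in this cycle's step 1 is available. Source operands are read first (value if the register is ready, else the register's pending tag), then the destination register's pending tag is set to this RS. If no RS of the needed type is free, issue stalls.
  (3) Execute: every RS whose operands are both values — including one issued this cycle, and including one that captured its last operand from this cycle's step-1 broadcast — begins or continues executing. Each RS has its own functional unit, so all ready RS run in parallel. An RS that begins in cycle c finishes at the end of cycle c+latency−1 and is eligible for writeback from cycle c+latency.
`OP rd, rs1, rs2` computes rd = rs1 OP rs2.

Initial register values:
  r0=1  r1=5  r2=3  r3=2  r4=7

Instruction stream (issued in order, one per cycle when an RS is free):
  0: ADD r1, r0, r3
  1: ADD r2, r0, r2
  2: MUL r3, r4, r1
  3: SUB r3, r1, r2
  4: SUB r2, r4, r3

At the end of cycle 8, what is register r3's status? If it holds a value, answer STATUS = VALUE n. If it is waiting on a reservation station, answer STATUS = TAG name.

STATUS = VALUE -1

  c1: issue ADD r1<-Add1  regs: r0:1,r1:Add1,r2:3,r3:2,r4:7
  c2: issue ADD r2<-Add2  regs: r0:1,r1:Add1,r2:Add2,r3:2,r4:7
  c3: issue MUL r3<-Mul1  regs: r0:1,r1:Add1,r2:Add2,r3:Mul1,r4:7
  c4: CDB Add1=3; issue SUB r3<-Add1  regs: r0:1,r1:3,r2:Add2,r3:Add1,r4:7
  c5: CDB Add2=4; issue SUB r2<-Add2  regs: r0:1,r1:3,r2:Add2,r3:Add1,r4:7
  c6: -  regs: r0:1,r1:3,r2:Add2,r3:Add1,r4:7
  c7: -  regs: r0:1,r1:3,r2:Add2,r3:Add1,r4:7
  c8: CDB Add1=-1  regs: r0:1,r1:3,r2:Add2,r3:-1,r4:7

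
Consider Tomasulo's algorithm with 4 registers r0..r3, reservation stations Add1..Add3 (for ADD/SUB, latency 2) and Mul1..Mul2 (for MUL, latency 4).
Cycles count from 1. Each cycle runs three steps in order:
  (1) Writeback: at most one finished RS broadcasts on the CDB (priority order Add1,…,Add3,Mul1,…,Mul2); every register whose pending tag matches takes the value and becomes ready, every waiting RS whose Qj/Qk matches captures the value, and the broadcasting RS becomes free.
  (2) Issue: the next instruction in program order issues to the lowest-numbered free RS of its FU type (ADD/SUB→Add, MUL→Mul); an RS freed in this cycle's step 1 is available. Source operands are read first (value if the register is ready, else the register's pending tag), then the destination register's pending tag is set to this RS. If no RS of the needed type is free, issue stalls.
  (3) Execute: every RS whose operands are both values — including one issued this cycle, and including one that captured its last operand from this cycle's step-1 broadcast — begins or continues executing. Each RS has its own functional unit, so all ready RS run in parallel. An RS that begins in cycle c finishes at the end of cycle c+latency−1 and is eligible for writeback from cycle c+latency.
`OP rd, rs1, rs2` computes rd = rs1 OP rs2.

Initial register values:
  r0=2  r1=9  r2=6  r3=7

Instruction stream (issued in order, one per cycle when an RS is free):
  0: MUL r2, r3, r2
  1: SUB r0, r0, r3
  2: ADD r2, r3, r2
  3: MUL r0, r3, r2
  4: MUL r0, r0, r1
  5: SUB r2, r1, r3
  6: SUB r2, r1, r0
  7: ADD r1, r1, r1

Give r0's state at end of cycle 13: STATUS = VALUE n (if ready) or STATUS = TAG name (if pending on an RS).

STATUS = TAG Mul1

  c1: issue MUL r2<-Mul1  regs: r0:2,r1:9,r2:Mul1,r3:7
  c2: issue SUB r0<-Add1  regs: r0:Add1,r1:9,r2:Mul1,r3:7
  c3: issue ADD r2<-Add2  regs: r0:Add1,r1:9,r2:Add2,r3:7
  c4: CDB Add1=-5; issue MUL r0<-Mul2  regs: r0:Mul2,r1:9,r2:Add2,r3:7
  c5: CDB Mul1=42; issue MUL r0<-Mul1  regs: r0:Mul1,r1:9,r2:Add2,r3:7
  c6: issue SUB r2<-Add1  regs: r0:Mul1,r1:9,r2:Add1,r3:7
  c7: CDB Add2=49; issue SUB r2<-Add2  regs: r0:Mul1,r1:9,r2:Add2,r3:7
  c8: CDB Add1=2; issue ADD r1<-Add1  regs: r0:Mul1,r1:Add1,r2:Add2,r3:7
  c9: -  regs: r0:Mul1,r1:Add1,r2:Add2,r3:7
  c10: CDB Add1=18  regs: r0:Mul1,r1:18,r2:Add2,r3:7
  c11: CDB Mul2=343  regs: r0:Mul1,r1:18,r2:Add2,r3:7
  c12: -  regs: r0:Mul1,r1:18,r2:Add2,r3:7
  c13: -  regs: r0:Mul1,r1:18,r2:Add2,r3:7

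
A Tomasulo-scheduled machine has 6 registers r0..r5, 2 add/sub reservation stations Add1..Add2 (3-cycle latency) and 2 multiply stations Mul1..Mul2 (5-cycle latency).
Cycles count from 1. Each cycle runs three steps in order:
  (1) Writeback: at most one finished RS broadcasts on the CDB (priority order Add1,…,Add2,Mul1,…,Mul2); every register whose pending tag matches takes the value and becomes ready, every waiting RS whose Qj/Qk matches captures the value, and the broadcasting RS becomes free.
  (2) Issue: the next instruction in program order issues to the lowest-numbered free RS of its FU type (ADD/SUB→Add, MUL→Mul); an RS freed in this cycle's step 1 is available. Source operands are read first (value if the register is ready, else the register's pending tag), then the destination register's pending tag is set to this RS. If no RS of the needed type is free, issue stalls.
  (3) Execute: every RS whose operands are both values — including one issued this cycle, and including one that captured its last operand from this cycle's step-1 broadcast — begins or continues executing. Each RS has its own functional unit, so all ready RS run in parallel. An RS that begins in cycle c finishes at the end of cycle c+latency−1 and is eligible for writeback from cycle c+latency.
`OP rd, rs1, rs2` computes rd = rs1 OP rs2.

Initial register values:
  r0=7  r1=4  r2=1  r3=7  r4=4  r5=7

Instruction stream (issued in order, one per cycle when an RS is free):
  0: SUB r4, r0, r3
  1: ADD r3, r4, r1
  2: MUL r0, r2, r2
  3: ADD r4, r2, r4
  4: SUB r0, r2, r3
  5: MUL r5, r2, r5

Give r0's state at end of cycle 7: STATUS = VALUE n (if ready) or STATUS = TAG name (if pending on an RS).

  c1: issue SUB r4<-Add1  regs: r0:7,r1:4,r2:1,r3:7,r4:Add1,r5:7
  c2: issue ADD r3<-Add2  regs: r0:7,r1:4,r2:1,r3:Add2,r4:Add1,r5:7
  c3: issue MUL r0<-Mul1  regs: r0:Mul1,r1:4,r2:1,r3:Add2,r4:Add1,r5:7
  c4: CDB Add1=0; issue ADD r4<-Add1  regs: r0:Mul1,r1:4,r2:1,r3:Add2,r4:Add1,r5:7
  c5: stall  regs: r0:Mul1,r1:4,r2:1,r3:Add2,r4:Add1,r5:7
  c6: stall  regs: r0:Mul1,r1:4,r2:1,r3:Add2,r4:Add1,r5:7
  c7: CDB Add1=1; issue SUB r0<-Add1  regs: r0:Add1,r1:4,r2:1,r3:Add2,r4:1,r5:7

STATUS = TAG Add1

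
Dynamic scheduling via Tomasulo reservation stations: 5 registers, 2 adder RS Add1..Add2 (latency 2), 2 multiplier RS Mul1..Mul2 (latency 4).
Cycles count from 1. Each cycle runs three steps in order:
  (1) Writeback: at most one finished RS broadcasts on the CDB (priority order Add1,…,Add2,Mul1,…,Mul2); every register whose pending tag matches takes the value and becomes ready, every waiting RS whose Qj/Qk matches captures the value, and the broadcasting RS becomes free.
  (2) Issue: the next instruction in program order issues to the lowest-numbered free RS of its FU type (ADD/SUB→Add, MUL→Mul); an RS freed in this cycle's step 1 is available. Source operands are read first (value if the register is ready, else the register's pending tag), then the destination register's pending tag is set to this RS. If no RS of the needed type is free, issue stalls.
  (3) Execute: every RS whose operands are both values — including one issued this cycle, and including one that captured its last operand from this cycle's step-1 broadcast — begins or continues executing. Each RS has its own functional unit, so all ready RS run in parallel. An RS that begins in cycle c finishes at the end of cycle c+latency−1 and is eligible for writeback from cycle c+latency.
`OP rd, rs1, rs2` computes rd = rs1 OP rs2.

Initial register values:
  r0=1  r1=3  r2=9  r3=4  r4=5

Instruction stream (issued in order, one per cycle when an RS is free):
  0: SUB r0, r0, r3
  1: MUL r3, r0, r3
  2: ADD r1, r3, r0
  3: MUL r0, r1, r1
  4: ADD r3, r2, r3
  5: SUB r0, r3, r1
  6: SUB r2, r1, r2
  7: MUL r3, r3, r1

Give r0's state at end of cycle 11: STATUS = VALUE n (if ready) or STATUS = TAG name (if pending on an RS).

  c1: issue SUB r0<-Add1  regs: r0:Add1,r1:3,r2:9,r3:4,r4:5
  c2: issue MUL r3<-Mul1  regs: r0:Add1,r1:3,r2:9,r3:Mul1,r4:5
  c3: CDB Add1=-3; issue ADD r1<-Add1  regs: r0:-3,r1:Add1,r2:9,r3:Mul1,r4:5
  c4: issue MUL r0<-Mul2  regs: r0:Mul2,r1:Add1,r2:9,r3:Mul1,r4:5
  c5: issue ADD r3<-Add2  regs: r0:Mul2,r1:Add1,r2:9,r3:Add2,r4:5
  c6: stall  regs: r0:Mul2,r1:Add1,r2:9,r3:Add2,r4:5
  c7: CDB Mul1=-12; stall  regs: r0:Mul2,r1:Add1,r2:9,r3:Add2,r4:5
  c8: stall  regs: r0:Mul2,r1:Add1,r2:9,r3:Add2,r4:5
  c9: CDB Add1=-15; issue SUB r0<-Add1  regs: r0:Add1,r1:-15,r2:9,r3:Add2,r4:5
  c10: CDB Add2=-3; issue SUB r2<-Add2  regs: r0:Add1,r1:-15,r2:Add2,r3:-3,r4:5
  c11: issue MUL r3<-Mul1  regs: r0:Add1,r1:-15,r2:Add2,r3:Mul1,r4:5

STATUS = TAG Add1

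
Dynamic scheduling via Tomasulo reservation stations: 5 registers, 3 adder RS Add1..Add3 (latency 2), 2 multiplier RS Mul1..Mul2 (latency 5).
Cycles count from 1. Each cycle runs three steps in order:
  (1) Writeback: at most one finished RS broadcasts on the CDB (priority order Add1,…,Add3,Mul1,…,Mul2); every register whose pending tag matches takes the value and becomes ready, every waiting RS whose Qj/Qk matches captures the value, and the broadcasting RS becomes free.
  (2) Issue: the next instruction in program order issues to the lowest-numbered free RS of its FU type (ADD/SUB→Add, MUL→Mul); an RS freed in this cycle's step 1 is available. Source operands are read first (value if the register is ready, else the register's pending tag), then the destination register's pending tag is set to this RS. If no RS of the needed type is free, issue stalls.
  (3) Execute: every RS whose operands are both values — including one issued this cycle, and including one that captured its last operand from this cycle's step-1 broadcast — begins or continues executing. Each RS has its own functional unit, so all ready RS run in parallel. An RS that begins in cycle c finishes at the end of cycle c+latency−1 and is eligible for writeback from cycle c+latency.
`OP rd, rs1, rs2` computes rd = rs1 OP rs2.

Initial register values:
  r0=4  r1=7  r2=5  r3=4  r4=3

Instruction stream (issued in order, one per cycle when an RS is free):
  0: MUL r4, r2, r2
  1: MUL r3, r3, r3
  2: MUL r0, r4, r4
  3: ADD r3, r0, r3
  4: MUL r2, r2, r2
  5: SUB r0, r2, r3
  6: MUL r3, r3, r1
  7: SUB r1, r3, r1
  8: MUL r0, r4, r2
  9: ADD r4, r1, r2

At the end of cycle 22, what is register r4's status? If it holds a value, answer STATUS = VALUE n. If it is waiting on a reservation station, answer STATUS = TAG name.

STATUS = VALUE 4505

cycle 1: issue MUL r4<-Mul1 // r0:4,r1:7,r2:5,r3:4,r4:Mul1
cycle 2: issue MUL r3<-Mul2 // r0:4,r1:7,r2:5,r3:Mul2,r4:Mul1
cycle 3: stall // r0:4,r1:7,r2:5,r3:Mul2,r4:Mul1
cycle 4: stall // r0:4,r1:7,r2:5,r3:Mul2,r4:Mul1
cycle 5: stall // r0:4,r1:7,r2:5,r3:Mul2,r4:Mul1
cycle 6: CDB Mul1=25; issue MUL r0<-Mul1 // r0:Mul1,r1:7,r2:5,r3:Mul2,r4:25
cycle 7: CDB Mul2=16; issue ADD r3<-Add1 // r0:Mul1,r1:7,r2:5,r3:Add1,r4:25
cycle 8: issue MUL r2<-Mul2 // r0:Mul1,r1:7,r2:Mul2,r3:Add1,r4:25
cycle 9: issue SUB r0<-Add2 // r0:Add2,r1:7,r2:Mul2,r3:Add1,r4:25
cycle 10: stall // r0:Add2,r1:7,r2:Mul2,r3:Add1,r4:25
cycle 11: CDB Mul1=625; issue MUL r3<-Mul1 // r0:Add2,r1:7,r2:Mul2,r3:Mul1,r4:25
cycle 12: issue SUB r1<-Add3 // r0:Add2,r1:Add3,r2:Mul2,r3:Mul1,r4:25
cycle 13: CDB Add1=641; stall // r0:Add2,r1:Add3,r2:Mul2,r3:Mul1,r4:25
cycle 14: CDB Mul2=25; issue MUL r0<-Mul2 // r0:Mul2,r1:Add3,r2:25,r3:Mul1,r4:25
cycle 15: issue ADD r4<-Add1 // r0:Mul2,r1:Add3,r2:25,r3:Mul1,r4:Add1
cycle 16: CDB Add2=-616 // r0:Mul2,r1:Add3,r2:25,r3:Mul1,r4:Add1
cycle 17: - // r0:Mul2,r1:Add3,r2:25,r3:Mul1,r4:Add1
cycle 18: CDB Mul1=4487 // r0:Mul2,r1:Add3,r2:25,r3:4487,r4:Add1
cycle 19: CDB Mul2=625 // r0:625,r1:Add3,r2:25,r3:4487,r4:Add1
cycle 20: CDB Add3=4480 // r0:625,r1:4480,r2:25,r3:4487,r4:Add1
cycle 21: - // r0:625,r1:4480,r2:25,r3:4487,r4:Add1
cycle 22: CDB Add1=4505 // r0:625,r1:4480,r2:25,r3:4487,r4:4505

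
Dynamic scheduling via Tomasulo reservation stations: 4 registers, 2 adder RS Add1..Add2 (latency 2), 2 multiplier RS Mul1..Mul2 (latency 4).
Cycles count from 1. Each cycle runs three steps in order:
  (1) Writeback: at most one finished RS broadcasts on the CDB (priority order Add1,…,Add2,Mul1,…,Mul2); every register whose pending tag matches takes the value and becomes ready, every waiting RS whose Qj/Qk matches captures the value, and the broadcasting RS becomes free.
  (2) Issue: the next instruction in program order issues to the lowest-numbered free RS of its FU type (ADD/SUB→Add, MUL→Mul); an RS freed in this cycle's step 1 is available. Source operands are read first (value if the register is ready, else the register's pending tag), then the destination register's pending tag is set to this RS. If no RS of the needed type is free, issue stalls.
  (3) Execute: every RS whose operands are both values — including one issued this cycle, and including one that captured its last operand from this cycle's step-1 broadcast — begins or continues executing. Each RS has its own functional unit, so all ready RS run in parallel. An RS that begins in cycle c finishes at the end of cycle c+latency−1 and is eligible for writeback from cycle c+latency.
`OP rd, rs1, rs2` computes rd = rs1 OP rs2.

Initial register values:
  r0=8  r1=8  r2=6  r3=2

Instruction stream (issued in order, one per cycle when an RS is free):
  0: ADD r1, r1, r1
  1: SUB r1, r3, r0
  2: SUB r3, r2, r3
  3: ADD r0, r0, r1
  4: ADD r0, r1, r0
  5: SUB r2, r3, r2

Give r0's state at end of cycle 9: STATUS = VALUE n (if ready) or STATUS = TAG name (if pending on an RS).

STATUS = VALUE -4

  c1: issue ADD r1<-Add1  regs: r0:8,r1:Add1,r2:6,r3:2
  c2: issue SUB r1<-Add2  regs: r0:8,r1:Add2,r2:6,r3:2
  c3: CDB Add1=16; issue SUB r3<-Add1  regs: r0:8,r1:Add2,r2:6,r3:Add1
  c4: CDB Add2=-6; issue ADD r0<-Add2  regs: r0:Add2,r1:-6,r2:6,r3:Add1
  c5: CDB Add1=4; issue ADD r0<-Add1  regs: r0:Add1,r1:-6,r2:6,r3:4
  c6: CDB Add2=2; issue SUB r2<-Add2  regs: r0:Add1,r1:-6,r2:Add2,r3:4
  c7: -  regs: r0:Add1,r1:-6,r2:Add2,r3:4
  c8: CDB Add1=-4  regs: r0:-4,r1:-6,r2:Add2,r3:4
  c9: CDB Add2=-2  regs: r0:-4,r1:-6,r2:-2,r3:4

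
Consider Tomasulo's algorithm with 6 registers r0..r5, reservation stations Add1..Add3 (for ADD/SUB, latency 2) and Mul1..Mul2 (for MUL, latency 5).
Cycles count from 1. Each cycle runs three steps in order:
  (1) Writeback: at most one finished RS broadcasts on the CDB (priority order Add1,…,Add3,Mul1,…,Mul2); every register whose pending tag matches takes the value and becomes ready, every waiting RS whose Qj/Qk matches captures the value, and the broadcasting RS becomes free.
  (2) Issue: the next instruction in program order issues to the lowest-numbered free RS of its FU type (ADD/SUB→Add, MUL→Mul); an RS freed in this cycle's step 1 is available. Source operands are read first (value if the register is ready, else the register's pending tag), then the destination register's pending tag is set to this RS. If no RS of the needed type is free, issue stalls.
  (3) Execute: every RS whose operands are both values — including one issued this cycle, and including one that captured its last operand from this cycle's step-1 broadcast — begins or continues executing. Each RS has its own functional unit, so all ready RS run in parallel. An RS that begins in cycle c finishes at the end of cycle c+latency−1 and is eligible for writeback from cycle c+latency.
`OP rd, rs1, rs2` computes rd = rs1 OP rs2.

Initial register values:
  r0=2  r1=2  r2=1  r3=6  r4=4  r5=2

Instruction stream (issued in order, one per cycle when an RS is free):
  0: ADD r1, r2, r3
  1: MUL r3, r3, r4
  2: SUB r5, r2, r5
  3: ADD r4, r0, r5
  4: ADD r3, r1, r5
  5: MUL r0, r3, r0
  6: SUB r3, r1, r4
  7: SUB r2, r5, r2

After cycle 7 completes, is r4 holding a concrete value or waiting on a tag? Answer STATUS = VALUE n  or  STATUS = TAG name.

STATUS = TAG Add2

c1: issue ADD r1<-Add1 | r0:2,r1:Add1,r2:1,r3:6,r4:4,r5:2
c2: issue MUL r3<-Mul1 | r0:2,r1:Add1,r2:1,r3:Mul1,r4:4,r5:2
c3: CDB Add1=7; issue SUB r5<-Add1 | r0:2,r1:7,r2:1,r3:Mul1,r4:4,r5:Add1
c4: issue ADD r4<-Add2 | r0:2,r1:7,r2:1,r3:Mul1,r4:Add2,r5:Add1
c5: CDB Add1=-1; issue ADD r3<-Add1 | r0:2,r1:7,r2:1,r3:Add1,r4:Add2,r5:-1
c6: issue MUL r0<-Mul2 | r0:Mul2,r1:7,r2:1,r3:Add1,r4:Add2,r5:-1
c7: CDB Add1=6; issue SUB r3<-Add1 | r0:Mul2,r1:7,r2:1,r3:Add1,r4:Add2,r5:-1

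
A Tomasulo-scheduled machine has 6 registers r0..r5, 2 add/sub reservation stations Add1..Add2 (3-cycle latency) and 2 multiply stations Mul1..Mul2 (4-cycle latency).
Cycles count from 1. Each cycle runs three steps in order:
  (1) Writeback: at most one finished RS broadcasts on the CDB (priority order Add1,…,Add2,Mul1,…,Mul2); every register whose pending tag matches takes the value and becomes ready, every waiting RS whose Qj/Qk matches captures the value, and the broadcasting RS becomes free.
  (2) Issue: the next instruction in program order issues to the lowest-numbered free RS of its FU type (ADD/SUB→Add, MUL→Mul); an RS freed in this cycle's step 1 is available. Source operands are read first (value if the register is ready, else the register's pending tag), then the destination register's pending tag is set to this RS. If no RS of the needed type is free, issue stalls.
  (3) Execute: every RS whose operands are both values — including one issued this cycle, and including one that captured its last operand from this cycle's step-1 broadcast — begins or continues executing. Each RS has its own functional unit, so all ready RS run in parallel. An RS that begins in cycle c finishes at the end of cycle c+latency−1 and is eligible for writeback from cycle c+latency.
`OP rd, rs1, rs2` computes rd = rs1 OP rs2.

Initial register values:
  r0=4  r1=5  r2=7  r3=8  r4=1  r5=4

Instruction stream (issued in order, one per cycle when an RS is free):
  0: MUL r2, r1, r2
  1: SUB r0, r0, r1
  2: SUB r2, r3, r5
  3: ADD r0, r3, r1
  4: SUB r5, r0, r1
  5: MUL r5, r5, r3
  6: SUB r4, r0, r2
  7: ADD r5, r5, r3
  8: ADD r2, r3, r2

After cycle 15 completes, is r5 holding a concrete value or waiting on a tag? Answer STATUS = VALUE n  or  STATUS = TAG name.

c1: issue MUL r2<-Mul1 | r0:4,r1:5,r2:Mul1,r3:8,r4:1,r5:4
c2: issue SUB r0<-Add1 | r0:Add1,r1:5,r2:Mul1,r3:8,r4:1,r5:4
c3: issue SUB r2<-Add2 | r0:Add1,r1:5,r2:Add2,r3:8,r4:1,r5:4
c4: stall | r0:Add1,r1:5,r2:Add2,r3:8,r4:1,r5:4
c5: CDB Add1=-1; issue ADD r0<-Add1 | r0:Add1,r1:5,r2:Add2,r3:8,r4:1,r5:4
c6: CDB Add2=4; issue SUB r5<-Add2 | r0:Add1,r1:5,r2:4,r3:8,r4:1,r5:Add2
c7: CDB Mul1=35; issue MUL r5<-Mul1 | r0:Add1,r1:5,r2:4,r3:8,r4:1,r5:Mul1
c8: CDB Add1=13; issue SUB r4<-Add1 | r0:13,r1:5,r2:4,r3:8,r4:Add1,r5:Mul1
c9: stall | r0:13,r1:5,r2:4,r3:8,r4:Add1,r5:Mul1
c10: stall | r0:13,r1:5,r2:4,r3:8,r4:Add1,r5:Mul1
c11: CDB Add1=9; issue ADD r5<-Add1 | r0:13,r1:5,r2:4,r3:8,r4:9,r5:Add1
c12: CDB Add2=8; issue ADD r2<-Add2 | r0:13,r1:5,r2:Add2,r3:8,r4:9,r5:Add1
c13: - | r0:13,r1:5,r2:Add2,r3:8,r4:9,r5:Add1
c14: - | r0:13,r1:5,r2:Add2,r3:8,r4:9,r5:Add1
c15: CDB Add2=12 | r0:13,r1:5,r2:12,r3:8,r4:9,r5:Add1

STATUS = TAG Add1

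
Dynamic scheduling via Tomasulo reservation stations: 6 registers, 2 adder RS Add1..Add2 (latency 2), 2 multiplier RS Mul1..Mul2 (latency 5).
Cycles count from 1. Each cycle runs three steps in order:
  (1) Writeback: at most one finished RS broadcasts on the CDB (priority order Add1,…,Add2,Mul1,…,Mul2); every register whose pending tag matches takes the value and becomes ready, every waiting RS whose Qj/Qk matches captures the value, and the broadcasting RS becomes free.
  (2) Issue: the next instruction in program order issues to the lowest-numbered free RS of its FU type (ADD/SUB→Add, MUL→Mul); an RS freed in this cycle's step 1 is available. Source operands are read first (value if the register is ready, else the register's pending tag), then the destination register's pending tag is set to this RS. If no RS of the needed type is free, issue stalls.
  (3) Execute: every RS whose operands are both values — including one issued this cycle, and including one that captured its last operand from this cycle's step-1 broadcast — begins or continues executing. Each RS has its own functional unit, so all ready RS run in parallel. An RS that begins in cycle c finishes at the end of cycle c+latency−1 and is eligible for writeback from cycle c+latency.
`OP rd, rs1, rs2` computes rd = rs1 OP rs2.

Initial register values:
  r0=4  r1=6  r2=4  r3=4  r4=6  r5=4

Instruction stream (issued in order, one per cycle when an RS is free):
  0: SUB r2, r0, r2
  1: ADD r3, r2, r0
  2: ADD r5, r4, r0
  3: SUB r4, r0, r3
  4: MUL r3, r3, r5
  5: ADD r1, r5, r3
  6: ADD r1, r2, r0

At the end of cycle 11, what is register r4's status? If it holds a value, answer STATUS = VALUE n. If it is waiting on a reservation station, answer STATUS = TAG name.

cycle 1: issue SUB r2<-Add1 // r0:4,r1:6,r2:Add1,r3:4,r4:6,r5:4
cycle 2: issue ADD r3<-Add2 // r0:4,r1:6,r2:Add1,r3:Add2,r4:6,r5:4
cycle 3: CDB Add1=0; issue ADD r5<-Add1 // r0:4,r1:6,r2:0,r3:Add2,r4:6,r5:Add1
cycle 4: stall // r0:4,r1:6,r2:0,r3:Add2,r4:6,r5:Add1
cycle 5: CDB Add1=10; issue SUB r4<-Add1 // r0:4,r1:6,r2:0,r3:Add2,r4:Add1,r5:10
cycle 6: CDB Add2=4; issue MUL r3<-Mul1 // r0:4,r1:6,r2:0,r3:Mul1,r4:Add1,r5:10
cycle 7: issue ADD r1<-Add2 // r0:4,r1:Add2,r2:0,r3:Mul1,r4:Add1,r5:10
cycle 8: CDB Add1=0; issue ADD r1<-Add1 // r0:4,r1:Add1,r2:0,r3:Mul1,r4:0,r5:10
cycle 9: - // r0:4,r1:Add1,r2:0,r3:Mul1,r4:0,r5:10
cycle 10: CDB Add1=4 // r0:4,r1:4,r2:0,r3:Mul1,r4:0,r5:10
cycle 11: CDB Mul1=40 // r0:4,r1:4,r2:0,r3:40,r4:0,r5:10

STATUS = VALUE 0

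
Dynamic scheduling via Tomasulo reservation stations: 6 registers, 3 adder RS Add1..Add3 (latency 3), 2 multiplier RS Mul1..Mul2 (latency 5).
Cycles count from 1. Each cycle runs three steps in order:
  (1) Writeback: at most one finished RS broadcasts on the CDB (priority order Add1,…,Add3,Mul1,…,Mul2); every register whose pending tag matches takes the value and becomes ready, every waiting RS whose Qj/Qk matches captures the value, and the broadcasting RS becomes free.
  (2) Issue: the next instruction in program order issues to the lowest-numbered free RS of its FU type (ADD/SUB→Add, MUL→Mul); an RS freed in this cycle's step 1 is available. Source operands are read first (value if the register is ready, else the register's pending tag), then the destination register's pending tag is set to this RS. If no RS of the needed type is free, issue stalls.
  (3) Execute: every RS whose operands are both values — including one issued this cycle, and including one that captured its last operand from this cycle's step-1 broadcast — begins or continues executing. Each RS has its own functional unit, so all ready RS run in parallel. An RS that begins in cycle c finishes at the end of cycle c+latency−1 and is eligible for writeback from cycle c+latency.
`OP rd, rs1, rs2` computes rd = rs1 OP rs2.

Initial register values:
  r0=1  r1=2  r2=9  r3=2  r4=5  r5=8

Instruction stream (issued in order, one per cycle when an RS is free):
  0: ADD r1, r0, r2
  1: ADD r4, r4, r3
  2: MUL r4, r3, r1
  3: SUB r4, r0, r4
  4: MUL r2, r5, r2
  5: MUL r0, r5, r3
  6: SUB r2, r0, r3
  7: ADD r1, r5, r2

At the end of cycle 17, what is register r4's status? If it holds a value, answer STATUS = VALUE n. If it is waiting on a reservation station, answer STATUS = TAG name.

STATUS = VALUE -19

cycle 1: issue ADD r1<-Add1 // r0:1,r1:Add1,r2:9,r3:2,r4:5,r5:8
cycle 2: issue ADD r4<-Add2 // r0:1,r1:Add1,r2:9,r3:2,r4:Add2,r5:8
cycle 3: issue MUL r4<-Mul1 // r0:1,r1:Add1,r2:9,r3:2,r4:Mul1,r5:8
cycle 4: CDB Add1=10; issue SUB r4<-Add1 // r0:1,r1:10,r2:9,r3:2,r4:Add1,r5:8
cycle 5: CDB Add2=7; issue MUL r2<-Mul2 // r0:1,r1:10,r2:Mul2,r3:2,r4:Add1,r5:8
cycle 6: stall // r0:1,r1:10,r2:Mul2,r3:2,r4:Add1,r5:8
cycle 7: stall // r0:1,r1:10,r2:Mul2,r3:2,r4:Add1,r5:8
cycle 8: stall // r0:1,r1:10,r2:Mul2,r3:2,r4:Add1,r5:8
cycle 9: CDB Mul1=20; issue MUL r0<-Mul1 // r0:Mul1,r1:10,r2:Mul2,r3:2,r4:Add1,r5:8
cycle 10: CDB Mul2=72; issue SUB r2<-Add2 // r0:Mul1,r1:10,r2:Add2,r3:2,r4:Add1,r5:8
cycle 11: issue ADD r1<-Add3 // r0:Mul1,r1:Add3,r2:Add2,r3:2,r4:Add1,r5:8
cycle 12: CDB Add1=-19 // r0:Mul1,r1:Add3,r2:Add2,r3:2,r4:-19,r5:8
cycle 13: - // r0:Mul1,r1:Add3,r2:Add2,r3:2,r4:-19,r5:8
cycle 14: CDB Mul1=16 // r0:16,r1:Add3,r2:Add2,r3:2,r4:-19,r5:8
cycle 15: - // r0:16,r1:Add3,r2:Add2,r3:2,r4:-19,r5:8
cycle 16: - // r0:16,r1:Add3,r2:Add2,r3:2,r4:-19,r5:8
cycle 17: CDB Add2=14 // r0:16,r1:Add3,r2:14,r3:2,r4:-19,r5:8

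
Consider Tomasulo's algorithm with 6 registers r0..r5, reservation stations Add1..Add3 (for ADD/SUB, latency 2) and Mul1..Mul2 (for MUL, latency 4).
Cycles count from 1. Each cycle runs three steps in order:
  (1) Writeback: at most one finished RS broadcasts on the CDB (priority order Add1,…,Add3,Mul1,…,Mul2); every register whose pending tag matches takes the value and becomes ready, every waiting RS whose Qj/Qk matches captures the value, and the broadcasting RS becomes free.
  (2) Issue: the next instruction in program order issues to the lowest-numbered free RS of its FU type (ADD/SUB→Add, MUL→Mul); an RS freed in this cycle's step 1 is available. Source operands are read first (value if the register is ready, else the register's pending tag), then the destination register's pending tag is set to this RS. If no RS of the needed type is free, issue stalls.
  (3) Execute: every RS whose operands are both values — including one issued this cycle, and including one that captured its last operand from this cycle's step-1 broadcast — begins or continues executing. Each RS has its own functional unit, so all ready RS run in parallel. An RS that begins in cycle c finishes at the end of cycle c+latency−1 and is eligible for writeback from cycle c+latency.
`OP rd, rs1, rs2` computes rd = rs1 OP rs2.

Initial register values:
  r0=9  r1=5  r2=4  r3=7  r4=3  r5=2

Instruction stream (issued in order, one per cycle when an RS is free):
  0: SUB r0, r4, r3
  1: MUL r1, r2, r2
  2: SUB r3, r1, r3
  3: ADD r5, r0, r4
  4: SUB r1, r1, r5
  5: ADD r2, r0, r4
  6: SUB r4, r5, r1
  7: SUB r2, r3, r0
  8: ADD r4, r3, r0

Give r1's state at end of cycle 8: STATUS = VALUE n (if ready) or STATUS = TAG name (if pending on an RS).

cycle 1: issue SUB r0<-Add1 // r0:Add1,r1:5,r2:4,r3:7,r4:3,r5:2
cycle 2: issue MUL r1<-Mul1 // r0:Add1,r1:Mul1,r2:4,r3:7,r4:3,r5:2
cycle 3: CDB Add1=-4; issue SUB r3<-Add1 // r0:-4,r1:Mul1,r2:4,r3:Add1,r4:3,r5:2
cycle 4: issue ADD r5<-Add2 // r0:-4,r1:Mul1,r2:4,r3:Add1,r4:3,r5:Add2
cycle 5: issue SUB r1<-Add3 // r0:-4,r1:Add3,r2:4,r3:Add1,r4:3,r5:Add2
cycle 6: CDB Add2=-1; issue ADD r2<-Add2 // r0:-4,r1:Add3,r2:Add2,r3:Add1,r4:3,r5:-1
cycle 7: CDB Mul1=16; stall // r0:-4,r1:Add3,r2:Add2,r3:Add1,r4:3,r5:-1
cycle 8: CDB Add2=-1; issue SUB r4<-Add2 // r0:-4,r1:Add3,r2:-1,r3:Add1,r4:Add2,r5:-1

STATUS = TAG Add3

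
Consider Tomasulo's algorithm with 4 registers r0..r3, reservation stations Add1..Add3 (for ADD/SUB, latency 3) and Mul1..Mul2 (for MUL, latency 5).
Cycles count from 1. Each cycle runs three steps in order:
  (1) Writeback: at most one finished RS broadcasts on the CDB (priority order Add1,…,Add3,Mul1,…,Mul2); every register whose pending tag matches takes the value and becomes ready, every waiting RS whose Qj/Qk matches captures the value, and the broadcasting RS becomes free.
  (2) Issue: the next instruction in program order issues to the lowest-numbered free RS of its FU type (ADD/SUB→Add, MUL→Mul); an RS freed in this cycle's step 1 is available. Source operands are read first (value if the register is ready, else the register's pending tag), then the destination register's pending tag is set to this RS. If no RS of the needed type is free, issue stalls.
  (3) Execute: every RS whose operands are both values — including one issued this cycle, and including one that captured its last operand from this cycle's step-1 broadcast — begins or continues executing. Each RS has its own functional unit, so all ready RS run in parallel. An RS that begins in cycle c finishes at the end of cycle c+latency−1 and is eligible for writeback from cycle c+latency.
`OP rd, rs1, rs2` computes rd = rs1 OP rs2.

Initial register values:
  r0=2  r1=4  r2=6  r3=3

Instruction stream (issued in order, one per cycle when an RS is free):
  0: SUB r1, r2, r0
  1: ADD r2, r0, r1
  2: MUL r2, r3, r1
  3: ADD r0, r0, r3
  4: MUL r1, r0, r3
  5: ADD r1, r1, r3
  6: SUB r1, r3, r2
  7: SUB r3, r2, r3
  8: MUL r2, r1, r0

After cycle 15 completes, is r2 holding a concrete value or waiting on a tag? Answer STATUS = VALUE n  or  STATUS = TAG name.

STATUS = TAG Mul1

cycle 1: issue SUB r1<-Add1 // r0:2,r1:Add1,r2:6,r3:3
cycle 2: issue ADD r2<-Add2 // r0:2,r1:Add1,r2:Add2,r3:3
cycle 3: issue MUL r2<-Mul1 // r0:2,r1:Add1,r2:Mul1,r3:3
cycle 4: CDB Add1=4; issue ADD r0<-Add1 // r0:Add1,r1:4,r2:Mul1,r3:3
cycle 5: issue MUL r1<-Mul2 // r0:Add1,r1:Mul2,r2:Mul1,r3:3
cycle 6: issue ADD r1<-Add3 // r0:Add1,r1:Add3,r2:Mul1,r3:3
cycle 7: CDB Add1=5; issue SUB r1<-Add1 // r0:5,r1:Add1,r2:Mul1,r3:3
cycle 8: CDB Add2=6; issue SUB r3<-Add2 // r0:5,r1:Add1,r2:Mul1,r3:Add2
cycle 9: CDB Mul1=12; issue MUL r2<-Mul1 // r0:5,r1:Add1,r2:Mul1,r3:Add2
cycle 10: - // r0:5,r1:Add1,r2:Mul1,r3:Add2
cycle 11: - // r0:5,r1:Add1,r2:Mul1,r3:Add2
cycle 12: CDB Add1=-9 // r0:5,r1:-9,r2:Mul1,r3:Add2
cycle 13: CDB Add2=9 // r0:5,r1:-9,r2:Mul1,r3:9
cycle 14: CDB Mul2=15 // r0:5,r1:-9,r2:Mul1,r3:9
cycle 15: - // r0:5,r1:-9,r2:Mul1,r3:9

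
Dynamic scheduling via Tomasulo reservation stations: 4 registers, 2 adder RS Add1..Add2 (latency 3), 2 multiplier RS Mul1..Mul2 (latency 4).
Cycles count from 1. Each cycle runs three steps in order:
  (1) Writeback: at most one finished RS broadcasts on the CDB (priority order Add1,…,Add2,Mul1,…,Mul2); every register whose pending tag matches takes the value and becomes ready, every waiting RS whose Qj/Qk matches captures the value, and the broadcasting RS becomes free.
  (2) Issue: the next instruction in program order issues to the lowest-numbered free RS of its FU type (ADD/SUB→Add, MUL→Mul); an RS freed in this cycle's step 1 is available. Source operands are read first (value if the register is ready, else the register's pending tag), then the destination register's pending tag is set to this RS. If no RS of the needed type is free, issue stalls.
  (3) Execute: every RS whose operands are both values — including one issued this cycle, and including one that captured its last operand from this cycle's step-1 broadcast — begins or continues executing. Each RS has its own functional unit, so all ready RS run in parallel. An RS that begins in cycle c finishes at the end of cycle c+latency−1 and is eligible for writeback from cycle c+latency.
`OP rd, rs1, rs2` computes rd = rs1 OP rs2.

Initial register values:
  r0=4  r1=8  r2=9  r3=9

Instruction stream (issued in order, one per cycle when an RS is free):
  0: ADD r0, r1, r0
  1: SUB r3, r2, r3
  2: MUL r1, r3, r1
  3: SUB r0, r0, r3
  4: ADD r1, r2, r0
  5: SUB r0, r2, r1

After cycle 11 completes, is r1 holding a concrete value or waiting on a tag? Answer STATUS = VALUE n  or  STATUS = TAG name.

c1: issue ADD r0<-Add1 | r0:Add1,r1:8,r2:9,r3:9
c2: issue SUB r3<-Add2 | r0:Add1,r1:8,r2:9,r3:Add2
c3: issue MUL r1<-Mul1 | r0:Add1,r1:Mul1,r2:9,r3:Add2
c4: CDB Add1=12; issue SUB r0<-Add1 | r0:Add1,r1:Mul1,r2:9,r3:Add2
c5: CDB Add2=0; issue ADD r1<-Add2 | r0:Add1,r1:Add2,r2:9,r3:0
c6: stall | r0:Add1,r1:Add2,r2:9,r3:0
c7: stall | r0:Add1,r1:Add2,r2:9,r3:0
c8: CDB Add1=12; issue SUB r0<-Add1 | r0:Add1,r1:Add2,r2:9,r3:0
c9: CDB Mul1=0 | r0:Add1,r1:Add2,r2:9,r3:0
c10: - | r0:Add1,r1:Add2,r2:9,r3:0
c11: CDB Add2=21 | r0:Add1,r1:21,r2:9,r3:0

STATUS = VALUE 21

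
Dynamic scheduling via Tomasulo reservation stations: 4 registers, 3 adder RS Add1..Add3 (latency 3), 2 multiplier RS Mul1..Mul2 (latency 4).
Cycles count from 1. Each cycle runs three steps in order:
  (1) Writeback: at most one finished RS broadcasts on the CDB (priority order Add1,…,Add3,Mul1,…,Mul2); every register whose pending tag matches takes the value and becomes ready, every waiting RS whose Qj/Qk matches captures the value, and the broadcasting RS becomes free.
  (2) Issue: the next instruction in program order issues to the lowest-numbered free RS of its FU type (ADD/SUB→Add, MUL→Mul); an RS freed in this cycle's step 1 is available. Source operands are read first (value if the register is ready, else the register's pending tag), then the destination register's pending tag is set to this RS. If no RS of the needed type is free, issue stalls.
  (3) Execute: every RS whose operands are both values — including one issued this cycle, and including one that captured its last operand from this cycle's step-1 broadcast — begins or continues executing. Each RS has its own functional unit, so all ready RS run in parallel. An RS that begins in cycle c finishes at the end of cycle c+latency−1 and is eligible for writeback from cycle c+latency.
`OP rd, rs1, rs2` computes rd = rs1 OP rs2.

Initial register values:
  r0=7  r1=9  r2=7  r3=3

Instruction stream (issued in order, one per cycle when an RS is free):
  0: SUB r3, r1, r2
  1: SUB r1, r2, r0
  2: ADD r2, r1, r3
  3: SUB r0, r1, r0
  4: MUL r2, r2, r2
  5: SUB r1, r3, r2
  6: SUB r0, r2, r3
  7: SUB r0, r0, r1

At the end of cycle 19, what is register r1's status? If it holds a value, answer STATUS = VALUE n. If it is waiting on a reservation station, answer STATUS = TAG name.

STATUS = VALUE -2

cycle 1: issue SUB r3<-Add1 // r0:7,r1:9,r2:7,r3:Add1
cycle 2: issue SUB r1<-Add2 // r0:7,r1:Add2,r2:7,r3:Add1
cycle 3: issue ADD r2<-Add3 // r0:7,r1:Add2,r2:Add3,r3:Add1
cycle 4: CDB Add1=2; issue SUB r0<-Add1 // r0:Add1,r1:Add2,r2:Add3,r3:2
cycle 5: CDB Add2=0; issue MUL r2<-Mul1 // r0:Add1,r1:0,r2:Mul1,r3:2
cycle 6: issue SUB r1<-Add2 // r0:Add1,r1:Add2,r2:Mul1,r3:2
cycle 7: stall // r0:Add1,r1:Add2,r2:Mul1,r3:2
cycle 8: CDB Add1=-7; issue SUB r0<-Add1 // r0:Add1,r1:Add2,r2:Mul1,r3:2
cycle 9: CDB Add3=2; issue SUB r0<-Add3 // r0:Add3,r1:Add2,r2:Mul1,r3:2
cycle 10: - // r0:Add3,r1:Add2,r2:Mul1,r3:2
cycle 11: - // r0:Add3,r1:Add2,r2:Mul1,r3:2
cycle 12: - // r0:Add3,r1:Add2,r2:Mul1,r3:2
cycle 13: CDB Mul1=4 // r0:Add3,r1:Add2,r2:4,r3:2
cycle 14: - // r0:Add3,r1:Add2,r2:4,r3:2
cycle 15: - // r0:Add3,r1:Add2,r2:4,r3:2
cycle 16: CDB Add1=2 // r0:Add3,r1:Add2,r2:4,r3:2
cycle 17: CDB Add2=-2 // r0:Add3,r1:-2,r2:4,r3:2
cycle 18: - // r0:Add3,r1:-2,r2:4,r3:2
cycle 19: - // r0:Add3,r1:-2,r2:4,r3:2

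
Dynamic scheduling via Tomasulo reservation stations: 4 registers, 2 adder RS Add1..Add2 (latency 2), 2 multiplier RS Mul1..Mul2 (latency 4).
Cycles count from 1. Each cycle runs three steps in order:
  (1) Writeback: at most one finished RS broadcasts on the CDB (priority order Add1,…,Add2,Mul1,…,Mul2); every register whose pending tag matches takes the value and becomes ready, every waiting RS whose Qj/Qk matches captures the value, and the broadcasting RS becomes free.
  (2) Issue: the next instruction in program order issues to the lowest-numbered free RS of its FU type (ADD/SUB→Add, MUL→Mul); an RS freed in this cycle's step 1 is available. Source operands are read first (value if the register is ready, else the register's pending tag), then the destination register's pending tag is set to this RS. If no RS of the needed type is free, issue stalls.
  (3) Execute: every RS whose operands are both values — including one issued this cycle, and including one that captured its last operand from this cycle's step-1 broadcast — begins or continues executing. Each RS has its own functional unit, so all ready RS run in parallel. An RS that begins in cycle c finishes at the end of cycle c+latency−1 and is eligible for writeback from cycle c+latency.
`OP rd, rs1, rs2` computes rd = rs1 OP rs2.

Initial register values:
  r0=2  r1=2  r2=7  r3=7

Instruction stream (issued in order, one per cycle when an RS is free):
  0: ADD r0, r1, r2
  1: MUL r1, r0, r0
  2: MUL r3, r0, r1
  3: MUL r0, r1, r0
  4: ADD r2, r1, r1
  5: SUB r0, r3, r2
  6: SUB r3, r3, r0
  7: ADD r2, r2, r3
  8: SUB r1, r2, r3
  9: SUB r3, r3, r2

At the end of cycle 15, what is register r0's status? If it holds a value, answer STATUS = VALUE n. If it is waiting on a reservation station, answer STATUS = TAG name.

STATUS = VALUE 567

c1: issue ADD r0<-Add1 | r0:Add1,r1:2,r2:7,r3:7
c2: issue MUL r1<-Mul1 | r0:Add1,r1:Mul1,r2:7,r3:7
c3: CDB Add1=9; issue MUL r3<-Mul2 | r0:9,r1:Mul1,r2:7,r3:Mul2
c4: stall | r0:9,r1:Mul1,r2:7,r3:Mul2
c5: stall | r0:9,r1:Mul1,r2:7,r3:Mul2
c6: stall | r0:9,r1:Mul1,r2:7,r3:Mul2
c7: CDB Mul1=81; issue MUL r0<-Mul1 | r0:Mul1,r1:81,r2:7,r3:Mul2
c8: issue ADD r2<-Add1 | r0:Mul1,r1:81,r2:Add1,r3:Mul2
c9: issue SUB r0<-Add2 | r0:Add2,r1:81,r2:Add1,r3:Mul2
c10: CDB Add1=162; issue SUB r3<-Add1 | r0:Add2,r1:81,r2:162,r3:Add1
c11: CDB Mul1=729; stall | r0:Add2,r1:81,r2:162,r3:Add1
c12: CDB Mul2=729; stall | r0:Add2,r1:81,r2:162,r3:Add1
c13: stall | r0:Add2,r1:81,r2:162,r3:Add1
c14: CDB Add2=567; issue ADD r2<-Add2 | r0:567,r1:81,r2:Add2,r3:Add1
c15: stall | r0:567,r1:81,r2:Add2,r3:Add1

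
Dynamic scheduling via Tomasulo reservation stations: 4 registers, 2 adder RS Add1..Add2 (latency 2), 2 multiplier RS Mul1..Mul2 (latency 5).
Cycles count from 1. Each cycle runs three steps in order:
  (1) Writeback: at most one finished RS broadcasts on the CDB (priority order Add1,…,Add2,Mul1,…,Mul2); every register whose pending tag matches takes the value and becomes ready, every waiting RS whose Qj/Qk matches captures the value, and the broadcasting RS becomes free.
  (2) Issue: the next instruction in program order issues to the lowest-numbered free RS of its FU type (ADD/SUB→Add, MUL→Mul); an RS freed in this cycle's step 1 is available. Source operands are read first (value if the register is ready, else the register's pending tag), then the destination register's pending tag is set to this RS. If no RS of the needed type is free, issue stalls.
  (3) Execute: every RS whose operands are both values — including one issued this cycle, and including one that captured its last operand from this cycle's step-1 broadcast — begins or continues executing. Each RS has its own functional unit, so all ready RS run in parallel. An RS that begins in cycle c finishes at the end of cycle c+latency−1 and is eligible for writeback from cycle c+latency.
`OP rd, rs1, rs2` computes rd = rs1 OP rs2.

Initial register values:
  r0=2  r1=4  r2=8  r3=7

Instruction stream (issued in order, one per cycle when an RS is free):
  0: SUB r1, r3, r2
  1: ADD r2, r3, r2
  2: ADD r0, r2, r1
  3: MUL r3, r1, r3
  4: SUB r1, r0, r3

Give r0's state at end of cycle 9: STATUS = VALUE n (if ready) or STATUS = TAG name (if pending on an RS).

STATUS = VALUE 14

c1: issue SUB r1<-Add1 | r0:2,r1:Add1,r2:8,r3:7
c2: issue ADD r2<-Add2 | r0:2,r1:Add1,r2:Add2,r3:7
c3: CDB Add1=-1; issue ADD r0<-Add1 | r0:Add1,r1:-1,r2:Add2,r3:7
c4: CDB Add2=15; issue MUL r3<-Mul1 | r0:Add1,r1:-1,r2:15,r3:Mul1
c5: issue SUB r1<-Add2 | r0:Add1,r1:Add2,r2:15,r3:Mul1
c6: CDB Add1=14 | r0:14,r1:Add2,r2:15,r3:Mul1
c7: - | r0:14,r1:Add2,r2:15,r3:Mul1
c8: - | r0:14,r1:Add2,r2:15,r3:Mul1
c9: CDB Mul1=-7 | r0:14,r1:Add2,r2:15,r3:-7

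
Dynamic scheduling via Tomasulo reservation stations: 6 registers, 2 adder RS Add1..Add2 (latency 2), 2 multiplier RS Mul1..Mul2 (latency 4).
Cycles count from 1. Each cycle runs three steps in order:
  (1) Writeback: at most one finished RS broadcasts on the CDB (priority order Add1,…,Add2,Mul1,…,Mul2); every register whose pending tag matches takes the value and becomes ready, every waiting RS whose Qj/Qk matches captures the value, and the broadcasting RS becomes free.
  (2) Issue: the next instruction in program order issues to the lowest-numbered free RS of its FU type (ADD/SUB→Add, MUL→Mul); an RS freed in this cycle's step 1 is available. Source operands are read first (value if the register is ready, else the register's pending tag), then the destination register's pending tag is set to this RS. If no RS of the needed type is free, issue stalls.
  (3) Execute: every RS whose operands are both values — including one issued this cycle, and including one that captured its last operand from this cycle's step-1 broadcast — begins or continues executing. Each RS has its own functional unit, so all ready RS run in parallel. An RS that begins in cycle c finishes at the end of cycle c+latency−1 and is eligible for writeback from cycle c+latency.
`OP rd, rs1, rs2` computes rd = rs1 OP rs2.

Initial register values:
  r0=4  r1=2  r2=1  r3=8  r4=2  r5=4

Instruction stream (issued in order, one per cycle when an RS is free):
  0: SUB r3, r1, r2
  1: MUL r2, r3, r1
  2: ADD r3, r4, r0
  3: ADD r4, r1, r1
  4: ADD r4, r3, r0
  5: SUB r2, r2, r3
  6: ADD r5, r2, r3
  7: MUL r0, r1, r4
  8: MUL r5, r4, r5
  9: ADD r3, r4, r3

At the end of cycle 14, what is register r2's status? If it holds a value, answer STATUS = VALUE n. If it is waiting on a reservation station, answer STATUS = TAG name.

STATUS = VALUE -4

c1: issue SUB r3<-Add1 | r0:4,r1:2,r2:1,r3:Add1,r4:2,r5:4
c2: issue MUL r2<-Mul1 | r0:4,r1:2,r2:Mul1,r3:Add1,r4:2,r5:4
c3: CDB Add1=1; issue ADD r3<-Add1 | r0:4,r1:2,r2:Mul1,r3:Add1,r4:2,r5:4
c4: issue ADD r4<-Add2 | r0:4,r1:2,r2:Mul1,r3:Add1,r4:Add2,r5:4
c5: CDB Add1=6; issue ADD r4<-Add1 | r0:4,r1:2,r2:Mul1,r3:6,r4:Add1,r5:4
c6: CDB Add2=4; issue SUB r2<-Add2 | r0:4,r1:2,r2:Add2,r3:6,r4:Add1,r5:4
c7: CDB Add1=10; issue ADD r5<-Add1 | r0:4,r1:2,r2:Add2,r3:6,r4:10,r5:Add1
c8: CDB Mul1=2; issue MUL r0<-Mul1 | r0:Mul1,r1:2,r2:Add2,r3:6,r4:10,r5:Add1
c9: issue MUL r5<-Mul2 | r0:Mul1,r1:2,r2:Add2,r3:6,r4:10,r5:Mul2
c10: CDB Add2=-4; issue ADD r3<-Add2 | r0:Mul1,r1:2,r2:-4,r3:Add2,r4:10,r5:Mul2
c11: - | r0:Mul1,r1:2,r2:-4,r3:Add2,r4:10,r5:Mul2
c12: CDB Add1=2 | r0:Mul1,r1:2,r2:-4,r3:Add2,r4:10,r5:Mul2
c13: CDB Add2=16 | r0:Mul1,r1:2,r2:-4,r3:16,r4:10,r5:Mul2
c14: CDB Mul1=20 | r0:20,r1:2,r2:-4,r3:16,r4:10,r5:Mul2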